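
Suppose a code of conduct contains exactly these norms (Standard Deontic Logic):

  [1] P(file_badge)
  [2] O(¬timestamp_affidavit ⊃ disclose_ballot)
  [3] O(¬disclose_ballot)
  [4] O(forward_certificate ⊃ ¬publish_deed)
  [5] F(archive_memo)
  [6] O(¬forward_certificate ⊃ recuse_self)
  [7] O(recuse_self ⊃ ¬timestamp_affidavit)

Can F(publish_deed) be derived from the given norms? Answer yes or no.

Yes

Premise 3 gives O(¬disclose_ballot).
Premise 2 is O(¬timestamp_affidavit ⊃ disclose_ballot); contrapositively O(¬disclose_ballot ⊃ timestamp_affidavit). Since O(¬disclose_ballot) holds, K gives O(timestamp_affidavit).
Premise 7 is O(recuse_self ⊃ ¬timestamp_affidavit); contrapositively O(timestamp_affidavit ⊃ ¬recuse_self). Since O(timestamp_affidavit) holds, K gives O(¬recuse_self).
The contrapositive of premise 6 (O(¬forward_certificate ⊃ recuse_self)) is O(¬recuse_self ⊃ forward_certificate), and O(¬recuse_self) is already established, so O(forward_certificate).
From O(forward_certificate) and premise 4, O(forward_certificate ⊃ ¬publish_deed), we obtain O(¬publish_deed).
Premises 1, 5 do not contribute to this derivation.
So O(¬publish_deed) holds, i.e. F(publish_deed). The claim follows.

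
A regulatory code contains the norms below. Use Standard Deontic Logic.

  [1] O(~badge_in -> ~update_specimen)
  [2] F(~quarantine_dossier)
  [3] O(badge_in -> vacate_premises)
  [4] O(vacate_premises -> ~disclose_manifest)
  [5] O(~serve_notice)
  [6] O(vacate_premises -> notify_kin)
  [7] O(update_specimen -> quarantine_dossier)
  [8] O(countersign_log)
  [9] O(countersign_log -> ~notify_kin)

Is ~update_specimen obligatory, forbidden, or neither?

Premise 8 gives O(countersign_log).
With premise 9, O(countersign_log -> ~notify_kin), the K-axiom yields O(~notify_kin).
Premise 6 is O(vacate_premises -> notify_kin); contrapositively O(~notify_kin -> ~vacate_premises). Since O(~notify_kin) holds, K gives O(~vacate_premises).
Premise 3, O(badge_in -> vacate_premises), contraposes to O(~vacate_premises -> ~badge_in); with O(~vacate_premises) we get O(~badge_in).
Applying K to premise 1 (O(~badge_in -> ~update_specimen)) and O(~badge_in) yields O(~update_specimen).
Premises 2, 4, 5, 7 do not contribute to this derivation.
Hence ~update_specimen is obligatory.

Obligatory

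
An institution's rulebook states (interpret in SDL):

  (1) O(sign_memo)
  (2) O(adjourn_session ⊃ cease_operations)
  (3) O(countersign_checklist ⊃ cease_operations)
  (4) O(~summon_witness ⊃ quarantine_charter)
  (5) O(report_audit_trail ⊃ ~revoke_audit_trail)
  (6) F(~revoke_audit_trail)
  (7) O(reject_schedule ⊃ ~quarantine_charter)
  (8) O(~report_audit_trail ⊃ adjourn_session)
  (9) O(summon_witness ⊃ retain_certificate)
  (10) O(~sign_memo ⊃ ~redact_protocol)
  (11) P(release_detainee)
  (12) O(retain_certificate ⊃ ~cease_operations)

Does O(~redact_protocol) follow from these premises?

No

Premise 10 is O(~sign_memo ⊃ ~redact_protocol), but O(~sign_memo) is not derivable from the premises, so it does not yield O(~redact_protocol).
No other premise forces O(~redact_protocol). An ideal world satisfying every premise can still have ~redact_protocol false, so O(~redact_protocol) is not derivable.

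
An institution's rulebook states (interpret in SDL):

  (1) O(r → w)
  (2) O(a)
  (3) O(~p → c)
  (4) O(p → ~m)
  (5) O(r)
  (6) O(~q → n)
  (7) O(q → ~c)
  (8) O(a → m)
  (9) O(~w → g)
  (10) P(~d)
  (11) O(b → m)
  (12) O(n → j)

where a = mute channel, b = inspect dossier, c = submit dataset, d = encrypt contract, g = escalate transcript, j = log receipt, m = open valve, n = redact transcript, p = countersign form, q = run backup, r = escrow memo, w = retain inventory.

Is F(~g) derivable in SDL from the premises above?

Premise 9 is O(~w → g), but O(~w) is not derivable from the premises, so it does not yield O(g).
No other premise forces O(g). An ideal world satisfying every premise can still have ~g true, so F(~g) is not derivable.

No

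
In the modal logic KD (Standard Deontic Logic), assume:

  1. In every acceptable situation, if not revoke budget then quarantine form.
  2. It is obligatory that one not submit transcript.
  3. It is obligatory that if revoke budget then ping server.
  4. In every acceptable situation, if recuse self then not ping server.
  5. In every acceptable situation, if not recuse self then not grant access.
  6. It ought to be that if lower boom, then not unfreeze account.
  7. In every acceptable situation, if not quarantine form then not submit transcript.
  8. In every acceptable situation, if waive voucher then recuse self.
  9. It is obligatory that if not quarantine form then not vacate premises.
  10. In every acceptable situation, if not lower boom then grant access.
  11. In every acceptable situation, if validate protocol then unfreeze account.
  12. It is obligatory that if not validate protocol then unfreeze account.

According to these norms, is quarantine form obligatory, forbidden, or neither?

Premises 12 and 11 are O(¬validate_protocol → unfreeze_account) and O(validate_protocol → unfreeze_account); every ideal world satisfies ¬validate_protocol or validate_protocol, so in either case unfreeze_account holds — hence O(unfreeze_account).
The contrapositive of premise 6 (O(lower_boom → ¬unfreeze_account)) is O(unfreeze_account → ¬lower_boom), and O(unfreeze_account) is already established, so O(¬lower_boom).
Premise 10 is O(¬lower_boom → grant_access); since O(¬lower_boom), deontic closure gives O(grant_access).
The contrapositive of premise 5 (O(¬recuse_self → ¬grant_access)) is O(grant_access → recuse_self), and O(grant_access) is already established, so O(recuse_self).
From O(recuse_self) and premise 4, O(recuse_self → ¬ping_server), we obtain O(¬ping_server).
The contrapositive of premise 3 (O(revoke_budget → ping_server)) is O(¬ping_server → ¬revoke_budget), and O(¬ping_server) is already established, so O(¬revoke_budget).
Applying K to premise 1 (O(¬revoke_budget → quarantine_form)) and O(¬revoke_budget) yields O(quarantine_form).
Premises 2, 7, 8, 9 do not contribute to this derivation.
Hence quarantine_form is obligatory.

Obligatory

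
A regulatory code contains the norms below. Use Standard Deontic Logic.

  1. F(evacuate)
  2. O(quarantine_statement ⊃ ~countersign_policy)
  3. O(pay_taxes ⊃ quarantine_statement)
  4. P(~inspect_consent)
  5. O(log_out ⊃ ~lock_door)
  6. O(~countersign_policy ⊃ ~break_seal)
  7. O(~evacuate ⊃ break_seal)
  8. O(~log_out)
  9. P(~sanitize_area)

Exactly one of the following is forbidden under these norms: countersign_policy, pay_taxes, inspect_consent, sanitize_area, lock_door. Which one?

pay_taxes

Premise 1 is F(evacuate), i.e. O(~evacuate).
With premise 7, O(~evacuate ⊃ break_seal), the K-axiom yields O(break_seal).
The contrapositive of premise 6 (O(~countersign_policy ⊃ ~break_seal)) is O(break_seal ⊃ countersign_policy), and O(break_seal) is already established, so O(countersign_policy).
Premise 2 is O(quarantine_statement ⊃ ~countersign_policy); contrapositively O(countersign_policy ⊃ ~quarantine_statement). Since O(countersign_policy) holds, K gives O(~quarantine_statement).
The contrapositive of premise 3 (O(pay_taxes ⊃ quarantine_statement)) is O(~quarantine_statement ⊃ ~pay_taxes), and O(~quarantine_statement) is already established, so O(~pay_taxes).
So O(~pay_taxes) holds, i.e. pay_taxes is forbidden. None of the other listed options is forbidden under the premises.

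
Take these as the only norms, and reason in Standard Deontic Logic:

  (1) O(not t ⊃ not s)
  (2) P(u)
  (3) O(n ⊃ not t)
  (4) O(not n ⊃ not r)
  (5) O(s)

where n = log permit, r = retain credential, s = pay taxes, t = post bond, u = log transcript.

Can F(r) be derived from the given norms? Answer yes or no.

Yes

From premise 5 we have O(s).
Premise 1 is O(not t ⊃ not s); contrapositively O(s ⊃ t). Since O(s) holds, K gives O(t).
Premise 3, O(n ⊃ not t), contraposes to O(t ⊃ not n); with O(t) we get O(not n).
Applying K to premise 4 (O(not n ⊃ not r)) and O(not n) yields O(not r).
Premise 2 does not contribute to this derivation.
So O(not r) holds, i.e. F(r). The claim follows.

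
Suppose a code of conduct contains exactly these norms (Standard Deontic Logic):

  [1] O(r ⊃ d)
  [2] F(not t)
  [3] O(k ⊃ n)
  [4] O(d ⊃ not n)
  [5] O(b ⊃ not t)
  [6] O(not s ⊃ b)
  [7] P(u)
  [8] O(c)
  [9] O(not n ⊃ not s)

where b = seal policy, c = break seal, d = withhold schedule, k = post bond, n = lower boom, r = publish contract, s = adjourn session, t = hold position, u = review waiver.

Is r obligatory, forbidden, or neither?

Premise 2 is F(not t), i.e. O(t).
Premise 5, O(b ⊃ not t), contraposes to O(t ⊃ not b); with O(t) we get O(not b).
Premise 6 is O(not s ⊃ b); contrapositively O(not b ⊃ s). Since O(not b) holds, K gives O(s).
The contrapositive of premise 9 (O(not n ⊃ not s)) is O(s ⊃ n), and O(s) is already established, so O(n).
Premise 4 is O(d ⊃ not n); contrapositively O(n ⊃ not d). Since O(n) holds, K gives O(not d).
Premise 1 is O(r ⊃ d); contrapositively O(not d ⊃ not r). Since O(not d) holds, K gives O(not r).
Premises 3, 7, 8 do not contribute to this derivation.
Thus O(not r), which is F(r): r is forbidden.

Forbidden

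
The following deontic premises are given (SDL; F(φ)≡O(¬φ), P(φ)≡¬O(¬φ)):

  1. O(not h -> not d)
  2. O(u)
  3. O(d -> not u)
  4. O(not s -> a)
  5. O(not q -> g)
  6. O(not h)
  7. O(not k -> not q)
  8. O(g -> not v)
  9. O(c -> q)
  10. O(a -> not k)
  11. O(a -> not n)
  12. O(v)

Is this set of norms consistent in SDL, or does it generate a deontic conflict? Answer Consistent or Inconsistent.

Consistent

Premise 3 is O(d -> not u), but O(d) is not derivable from the premises, so it does not yield O(not u).
So O(not u) is not derivable, and the apparent clash with O(u) does not arise.
A world satisfying every obligation exists (e.g. a=false, c=false, d=false, g=false, h=false, k=true, n=false, q=true, s=true, u=true, v=true); no atom is both obligatory and forbidden, so the set is consistent.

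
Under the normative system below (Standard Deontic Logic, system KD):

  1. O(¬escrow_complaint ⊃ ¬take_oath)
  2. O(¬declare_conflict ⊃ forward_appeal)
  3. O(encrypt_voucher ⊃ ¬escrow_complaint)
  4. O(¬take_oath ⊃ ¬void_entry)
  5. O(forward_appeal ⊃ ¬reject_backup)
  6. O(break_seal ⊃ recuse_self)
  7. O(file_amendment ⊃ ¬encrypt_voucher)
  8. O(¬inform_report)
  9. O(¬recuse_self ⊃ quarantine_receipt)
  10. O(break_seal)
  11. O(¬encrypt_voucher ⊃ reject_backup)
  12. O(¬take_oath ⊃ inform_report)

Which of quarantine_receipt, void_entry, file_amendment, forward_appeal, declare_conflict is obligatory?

Premise 8 states O(¬inform_report) outright.
The contrapositive of premise 12 (O(¬take_oath ⊃ inform_report)) is O(¬inform_report ⊃ take_oath), and O(¬inform_report) is already established, so O(take_oath).
The contrapositive of premise 1 (O(¬escrow_complaint ⊃ ¬take_oath)) is O(take_oath ⊃ escrow_complaint), and O(take_oath) is already established, so O(escrow_complaint).
The contrapositive of premise 3 (O(encrypt_voucher ⊃ ¬escrow_complaint)) is O(escrow_complaint ⊃ ¬encrypt_voucher), and O(escrow_complaint) is already established, so O(¬encrypt_voucher).
With premise 11, O(¬encrypt_voucher ⊃ reject_backup), the K-axiom yields O(reject_backup).
Premise 5 is O(forward_appeal ⊃ ¬reject_backup); contrapositively O(reject_backup ⊃ ¬forward_appeal). Since O(reject_backup) holds, K gives O(¬forward_appeal).
Premise 2, O(¬declare_conflict ⊃ forward_appeal), contraposes to O(¬forward_appeal ⊃ declare_conflict); with O(¬forward_appeal) we get O(declare_conflict).
So O(declare_conflict) holds — declare_conflict is obligatory. None of the other listed options is made obligatory by any chain of premises.

declare_conflict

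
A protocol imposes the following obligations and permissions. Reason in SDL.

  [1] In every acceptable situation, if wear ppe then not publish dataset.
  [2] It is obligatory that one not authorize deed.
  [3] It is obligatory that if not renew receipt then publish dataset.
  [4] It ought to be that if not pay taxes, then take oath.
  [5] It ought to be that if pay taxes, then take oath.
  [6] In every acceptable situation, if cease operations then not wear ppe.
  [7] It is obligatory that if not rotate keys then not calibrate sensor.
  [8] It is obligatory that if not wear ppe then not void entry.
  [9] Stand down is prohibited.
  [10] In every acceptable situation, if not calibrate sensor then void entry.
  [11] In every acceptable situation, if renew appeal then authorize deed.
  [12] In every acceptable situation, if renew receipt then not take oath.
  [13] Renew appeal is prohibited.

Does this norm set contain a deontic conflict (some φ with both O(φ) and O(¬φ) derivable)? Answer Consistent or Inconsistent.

Premise 11 is O(renew_appeal → authorize_deed), but O(renew_appeal) is not derivable from the premises, so it does not yield O(authorize_deed).
So O(authorize_deed) is not derivable, and the apparent clash with O(¬authorize_deed) does not arise.
A world satisfying every obligation exists (e.g. authorize_deed=false, calibrate_sensor=true, cease_operations=false, pay_taxes=false, publish_dataset=true, renew_appeal=false, renew_receipt=false, rotate_keys=true, stand_down=false, take_oath=true, void_entry=false, wear_ppe=false); no atom is both obligatory and forbidden, so the set is consistent.

Consistent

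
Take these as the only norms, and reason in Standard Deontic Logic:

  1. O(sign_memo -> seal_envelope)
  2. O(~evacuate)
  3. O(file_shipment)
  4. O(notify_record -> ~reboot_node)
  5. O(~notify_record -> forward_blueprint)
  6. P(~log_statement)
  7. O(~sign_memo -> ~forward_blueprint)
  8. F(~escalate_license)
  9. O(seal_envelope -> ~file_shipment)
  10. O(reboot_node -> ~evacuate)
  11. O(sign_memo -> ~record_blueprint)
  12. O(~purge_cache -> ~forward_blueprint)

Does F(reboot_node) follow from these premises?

From premise 3 we have O(file_shipment).
The contrapositive of premise 9 (O(seal_envelope -> ~file_shipment)) is O(file_shipment -> ~seal_envelope), and O(file_shipment) is already established, so O(~seal_envelope).
Premise 1 is O(sign_memo -> seal_envelope); contrapositively O(~seal_envelope -> ~sign_memo). Since O(~seal_envelope) holds, K gives O(~sign_memo).
From O(~sign_memo) and premise 7, O(~sign_memo -> ~forward_blueprint), we obtain O(~forward_blueprint).
Premise 5, O(~notify_record -> forward_blueprint), contraposes to O(~forward_blueprint -> notify_record); with O(~forward_blueprint) we get O(notify_record).
Applying K to premise 4 (O(notify_record -> ~reboot_node)) and O(notify_record) yields O(~reboot_node).
Premises 2, 6, 8, 10, 11, 12 do not contribute to this derivation.
So O(~reboot_node) holds, i.e. F(reboot_node). The claim follows.

Yes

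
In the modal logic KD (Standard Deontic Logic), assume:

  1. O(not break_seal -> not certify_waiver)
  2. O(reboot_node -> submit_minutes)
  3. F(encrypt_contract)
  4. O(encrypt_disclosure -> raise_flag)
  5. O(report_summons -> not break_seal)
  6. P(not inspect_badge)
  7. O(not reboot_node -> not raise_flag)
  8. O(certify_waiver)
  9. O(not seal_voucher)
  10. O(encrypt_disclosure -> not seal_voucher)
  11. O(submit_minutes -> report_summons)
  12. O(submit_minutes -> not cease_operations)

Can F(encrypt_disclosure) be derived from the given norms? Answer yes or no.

Yes

From premise 8 we have O(certify_waiver).
Premise 1 is O(not break_seal -> not certify_waiver); contrapositively O(certify_waiver -> break_seal). Since O(certify_waiver) holds, K gives O(break_seal).
The contrapositive of premise 5 (O(report_summons -> not break_seal)) is O(break_seal -> not report_summons), and O(break_seal) is already established, so O(not report_summons).
The contrapositive of premise 11 (O(submit_minutes -> report_summons)) is O(not report_summons -> not submit_minutes), and O(not report_summons) is already established, so O(not submit_minutes).
Premise 2, O(reboot_node -> submit_minutes), contraposes to O(not submit_minutes -> not reboot_node); with O(not submit_minutes) we get O(not reboot_node).
With premise 7, O(not reboot_node -> not raise_flag), the K-axiom yields O(not raise_flag).
Premise 4, O(encrypt_disclosure -> raise_flag), contraposes to O(not raise_flag -> not encrypt_disclosure); with O(not raise_flag) we get O(not encrypt_disclosure).
Premises 3, 6, 9, 10, 12 do not contribute to this derivation.
So O(not encrypt_disclosure) holds, i.e. F(encrypt_disclosure). The claim follows.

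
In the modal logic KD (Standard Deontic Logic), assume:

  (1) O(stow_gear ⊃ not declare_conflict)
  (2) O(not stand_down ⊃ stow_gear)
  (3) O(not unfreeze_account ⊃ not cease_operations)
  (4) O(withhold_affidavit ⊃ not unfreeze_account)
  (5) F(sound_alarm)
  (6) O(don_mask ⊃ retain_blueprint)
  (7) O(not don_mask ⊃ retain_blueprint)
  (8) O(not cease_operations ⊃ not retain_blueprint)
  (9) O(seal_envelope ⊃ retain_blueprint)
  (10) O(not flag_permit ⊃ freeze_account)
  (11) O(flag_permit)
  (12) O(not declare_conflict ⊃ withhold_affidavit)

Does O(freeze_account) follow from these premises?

Premise 10 is O(not flag_permit ⊃ freeze_account), but O(not flag_permit) is not derivable from the premises, so it does not yield O(freeze_account).
No other premise forces O(freeze_account). An ideal world satisfying every premise can still have freeze_account false, so O(freeze_account) is not derivable.

No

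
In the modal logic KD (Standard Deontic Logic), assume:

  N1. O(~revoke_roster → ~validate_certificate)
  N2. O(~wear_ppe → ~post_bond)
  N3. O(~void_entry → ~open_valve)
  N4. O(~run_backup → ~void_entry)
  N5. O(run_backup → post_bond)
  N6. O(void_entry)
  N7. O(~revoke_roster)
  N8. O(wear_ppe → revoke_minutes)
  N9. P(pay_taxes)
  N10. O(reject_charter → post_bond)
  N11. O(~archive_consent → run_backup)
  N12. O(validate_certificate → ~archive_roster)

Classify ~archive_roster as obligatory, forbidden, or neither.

Neither

Premise 12 is O(validate_certificate → ~archive_roster), but O(validate_certificate) is not derivable from the premises, so it does not yield O(~archive_roster).
No premise or chain of K-axiom applications forces O(~archive_roster), and none forces O(archive_roster). So ~archive_roster is neither obligatory nor forbidden under these norms.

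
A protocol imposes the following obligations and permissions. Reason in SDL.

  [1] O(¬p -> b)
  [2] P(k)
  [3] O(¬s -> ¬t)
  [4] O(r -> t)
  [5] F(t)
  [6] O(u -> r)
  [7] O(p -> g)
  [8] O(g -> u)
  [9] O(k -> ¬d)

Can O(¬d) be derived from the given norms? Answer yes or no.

No

Premise 9 is O(k -> ¬d), but O(k) is not derivable from the premises (the permission P(k) asserts only ¬O(¬k), not O(k)), so it does not yield O(¬d).
No other premise forces O(¬d). An ideal world satisfying every premise can still have ¬d false, so O(¬d) is not derivable.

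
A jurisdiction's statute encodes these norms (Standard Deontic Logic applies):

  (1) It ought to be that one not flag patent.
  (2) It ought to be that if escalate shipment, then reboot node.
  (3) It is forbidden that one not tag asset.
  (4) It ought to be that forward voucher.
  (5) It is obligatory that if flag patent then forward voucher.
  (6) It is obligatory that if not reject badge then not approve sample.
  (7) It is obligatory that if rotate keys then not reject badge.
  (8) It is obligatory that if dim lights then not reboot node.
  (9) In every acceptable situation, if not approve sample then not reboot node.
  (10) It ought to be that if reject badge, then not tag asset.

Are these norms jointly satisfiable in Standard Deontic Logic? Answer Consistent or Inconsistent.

Premise 5 is O(flag_patent → forward_voucher); even if O(forward_voucher) held, inferring O(flag_patent) would be affirming the consequent — invalid.
So O(flag_patent) is not derivable, and the apparent clash with O(¬flag_patent) does not arise.
A world satisfying every obligation exists (e.g. approve_sample=false, dim_lights=false, escalate_shipment=false, flag_patent=false, forward_voucher=true, reboot_node=false, reject_badge=false, rotate_keys=false, tag_asset=true); no atom is both obligatory and forbidden, so the set is consistent.

Consistent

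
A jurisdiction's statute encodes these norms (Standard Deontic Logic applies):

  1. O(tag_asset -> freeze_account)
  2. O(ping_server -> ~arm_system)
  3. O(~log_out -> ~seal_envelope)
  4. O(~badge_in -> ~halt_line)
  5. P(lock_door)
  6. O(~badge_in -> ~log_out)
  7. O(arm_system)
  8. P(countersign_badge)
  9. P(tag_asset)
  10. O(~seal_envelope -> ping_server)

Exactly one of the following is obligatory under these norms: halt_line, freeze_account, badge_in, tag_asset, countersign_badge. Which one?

Premise 7 gives O(arm_system).
Premise 2 is O(ping_server -> ~arm_system); contrapositively O(arm_system -> ~ping_server). Since O(arm_system) holds, K gives O(~ping_server).
The contrapositive of premise 10 (O(~seal_envelope -> ping_server)) is O(~ping_server -> seal_envelope), and O(~ping_server) is already established, so O(seal_envelope).
Premise 3 is O(~log_out -> ~seal_envelope); contrapositively O(seal_envelope -> log_out). Since O(seal_envelope) holds, K gives O(log_out).
The contrapositive of premise 6 (O(~badge_in -> ~log_out)) is O(log_out -> badge_in), and O(log_out) is already established, so O(badge_in).
So O(badge_in) holds — badge_in is obligatory. None of the other listed options is made obligatory by any chain of premises.

badge_in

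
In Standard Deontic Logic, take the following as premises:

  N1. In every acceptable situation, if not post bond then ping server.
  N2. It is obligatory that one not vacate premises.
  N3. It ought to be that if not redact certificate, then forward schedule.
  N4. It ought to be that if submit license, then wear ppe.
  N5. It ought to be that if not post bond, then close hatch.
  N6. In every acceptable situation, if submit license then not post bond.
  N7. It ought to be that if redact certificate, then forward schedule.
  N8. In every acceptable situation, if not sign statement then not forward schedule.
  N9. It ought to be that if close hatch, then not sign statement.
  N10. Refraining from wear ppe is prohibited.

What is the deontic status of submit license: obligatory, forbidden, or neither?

Forbidden

Premises 3 and 7 cover both cases: O(¬redact_certificate → forward_schedule) and O(redact_certificate → forward_schedule). Since ¬redact_certificate ∨ redact_certificate is a tautology, O(forward_schedule) follows.
Premise 8, O(¬sign_statement → ¬forward_schedule), contraposes to O(forward_schedule → sign_statement); with O(forward_schedule) we get O(sign_statement).
Premise 9, O(close_hatch → ¬sign_statement), contraposes to O(sign_statement → ¬close_hatch); with O(sign_statement) we get O(¬close_hatch).
Premise 5, O(¬post_bond → close_hatch), contraposes to O(¬close_hatch → post_bond); with O(¬close_hatch) we get O(post_bond).
The contrapositive of premise 6 (O(submit_license → ¬post_bond)) is O(post_bond → ¬submit_license), and O(post_bond) is already established, so O(¬submit_license).
Premises 1, 2, 4, 10 do not contribute to this derivation.
Thus O(¬submit_license), which is F(submit_license): submit_license is forbidden.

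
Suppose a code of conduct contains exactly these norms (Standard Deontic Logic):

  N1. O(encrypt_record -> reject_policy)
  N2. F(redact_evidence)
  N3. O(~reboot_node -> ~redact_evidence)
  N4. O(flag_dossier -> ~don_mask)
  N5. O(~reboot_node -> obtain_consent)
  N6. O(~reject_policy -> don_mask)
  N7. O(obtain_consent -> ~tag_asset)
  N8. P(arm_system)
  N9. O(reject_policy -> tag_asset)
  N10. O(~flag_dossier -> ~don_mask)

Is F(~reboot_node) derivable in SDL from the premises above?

Yes

Premises 4 and 10 are O(flag_dossier -> ~don_mask) and O(~flag_dossier -> ~don_mask); every ideal world satisfies flag_dossier or ~flag_dossier, so in either case ~don_mask holds — hence O(~don_mask).
Premise 6 is O(~reject_policy -> don_mask); contrapositively O(~don_mask -> reject_policy). Since O(~don_mask) holds, K gives O(reject_policy).
From O(reject_policy) and premise 9, O(reject_policy -> tag_asset), we obtain O(tag_asset).
Premise 7, O(obtain_consent -> ~tag_asset), contraposes to O(tag_asset -> ~obtain_consent); with O(tag_asset) we get O(~obtain_consent).
Premise 5 is O(~reboot_node -> obtain_consent); contrapositively O(~obtain_consent -> reboot_node). Since O(~obtain_consent) holds, K gives O(reboot_node).
Premises 1, 2, 3, 8 do not contribute to this derivation.
So O(reboot_node) holds, i.e. F(~reboot_node). The claim follows.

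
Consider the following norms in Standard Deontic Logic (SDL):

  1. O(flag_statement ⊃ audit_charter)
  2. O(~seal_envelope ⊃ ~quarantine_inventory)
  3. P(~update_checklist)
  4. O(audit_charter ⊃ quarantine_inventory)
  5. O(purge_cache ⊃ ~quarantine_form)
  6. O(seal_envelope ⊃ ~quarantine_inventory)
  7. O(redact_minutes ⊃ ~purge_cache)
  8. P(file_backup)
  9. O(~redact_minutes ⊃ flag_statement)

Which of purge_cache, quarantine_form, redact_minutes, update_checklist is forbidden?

purge_cache

Premises 2 and 6 are O(~seal_envelope ⊃ ~quarantine_inventory) and O(seal_envelope ⊃ ~quarantine_inventory); every ideal world satisfies ~seal_envelope or seal_envelope, so in either case ~quarantine_inventory holds — hence O(~quarantine_inventory).
Premise 4 is O(audit_charter ⊃ quarantine_inventory); contrapositively O(~quarantine_inventory ⊃ ~audit_charter). Since O(~quarantine_inventory) holds, K gives O(~audit_charter).
Premise 1, O(flag_statement ⊃ audit_charter), contraposes to O(~audit_charter ⊃ ~flag_statement); with O(~audit_charter) we get O(~flag_statement).
The contrapositive of premise 9 (O(~redact_minutes ⊃ flag_statement)) is O(~flag_statement ⊃ redact_minutes), and O(~flag_statement) is already established, so O(redact_minutes).
Premise 7 is O(redact_minutes ⊃ ~purge_cache); since O(redact_minutes), deontic closure gives O(~purge_cache).
So O(~purge_cache) holds, i.e. purge_cache is forbidden. None of the other listed options is forbidden under the premises.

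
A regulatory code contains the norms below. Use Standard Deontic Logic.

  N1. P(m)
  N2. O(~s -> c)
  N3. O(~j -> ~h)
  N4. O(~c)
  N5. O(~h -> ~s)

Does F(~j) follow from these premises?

Yes

Premise 4 gives O(~c).
Premise 2 is O(~s -> c); contrapositively O(~c -> s). Since O(~c) holds, K gives O(s).
Premise 5, O(~h -> ~s), contraposes to O(s -> h); with O(s) we get O(h).
The contrapositive of premise 3 (O(~j -> ~h)) is O(h -> j), and O(h) is already established, so O(j).
Premise 1 does not contribute to this derivation.
So O(j) holds, i.e. F(~j). The claim follows.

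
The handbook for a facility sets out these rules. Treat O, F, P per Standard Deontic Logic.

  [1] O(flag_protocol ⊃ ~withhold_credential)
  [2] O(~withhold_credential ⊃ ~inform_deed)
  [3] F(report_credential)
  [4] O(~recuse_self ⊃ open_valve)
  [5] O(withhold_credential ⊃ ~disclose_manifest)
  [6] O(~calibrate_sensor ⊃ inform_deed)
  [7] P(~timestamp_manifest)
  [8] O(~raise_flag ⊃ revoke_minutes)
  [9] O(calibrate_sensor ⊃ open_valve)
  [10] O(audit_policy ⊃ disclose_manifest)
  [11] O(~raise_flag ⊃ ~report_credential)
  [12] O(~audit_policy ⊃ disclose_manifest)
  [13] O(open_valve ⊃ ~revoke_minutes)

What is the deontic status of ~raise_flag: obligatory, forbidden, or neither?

Forbidden

Premises 12 and 10 are O(~audit_policy ⊃ disclose_manifest) and O(audit_policy ⊃ disclose_manifest); every ideal world satisfies ~audit_policy or audit_policy, so in either case disclose_manifest holds — hence O(disclose_manifest).
Premise 5, O(withhold_credential ⊃ ~disclose_manifest), contraposes to O(disclose_manifest ⊃ ~withhold_credential); with O(disclose_manifest) we get O(~withhold_credential).
Premise 2 is O(~withhold_credential ⊃ ~inform_deed); since O(~withhold_credential), deontic closure gives O(~inform_deed).
Premise 6, O(~calibrate_sensor ⊃ inform_deed), contraposes to O(~inform_deed ⊃ calibrate_sensor); with O(~inform_deed) we get O(calibrate_sensor).
Applying K to premise 9 (O(calibrate_sensor ⊃ open_valve)) and O(calibrate_sensor) yields O(open_valve).
Premise 13 is O(open_valve ⊃ ~revoke_minutes); since O(open_valve), deontic closure gives O(~revoke_minutes).
Premise 8, O(~raise_flag ⊃ revoke_minutes), contraposes to O(~revoke_minutes ⊃ raise_flag); with O(~revoke_minutes) we get O(raise_flag).
Premises 1, 3, 4, 7, 11 do not contribute to this derivation.
Thus O(raise_flag), which is F(~raise_flag): ~raise_flag is forbidden.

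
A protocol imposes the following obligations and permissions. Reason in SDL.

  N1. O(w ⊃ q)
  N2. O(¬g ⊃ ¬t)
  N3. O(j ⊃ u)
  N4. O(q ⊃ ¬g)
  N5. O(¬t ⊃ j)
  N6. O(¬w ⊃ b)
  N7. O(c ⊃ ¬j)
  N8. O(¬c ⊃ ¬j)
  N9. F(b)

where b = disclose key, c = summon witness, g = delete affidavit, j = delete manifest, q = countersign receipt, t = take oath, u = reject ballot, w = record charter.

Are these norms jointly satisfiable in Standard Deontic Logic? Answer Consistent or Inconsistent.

Premises 7 and 8 are O(c ⊃ ¬j) and O(¬c ⊃ ¬j); every ideal world satisfies c or ¬c, so in either case ¬j holds — hence O(¬j).
Premise 5, O(¬t ⊃ j), contraposes to O(¬j ⊃ t); with O(¬j) we get O(t).
Premise 2 is O(¬g ⊃ ¬t); contrapositively O(t ⊃ g). Since O(t) holds, K gives O(g).
Premise 4 is O(q ⊃ ¬g); contrapositively O(g ⊃ ¬q). Since O(g) holds, K gives O(¬q).
The contrapositive of premise 1 (O(w ⊃ q)) is O(¬q ⊃ ¬w), and O(¬q) is already established, so O(¬w).
From O(¬w) and premise 6, O(¬w ⊃ b), we obtain O(b).
Yet premise 9 is F(b), i.e. O(¬b).
We now have both O(b) and O(¬b) — b is simultaneously obligatory and forbidden, violating the D-axiom.

Inconsistent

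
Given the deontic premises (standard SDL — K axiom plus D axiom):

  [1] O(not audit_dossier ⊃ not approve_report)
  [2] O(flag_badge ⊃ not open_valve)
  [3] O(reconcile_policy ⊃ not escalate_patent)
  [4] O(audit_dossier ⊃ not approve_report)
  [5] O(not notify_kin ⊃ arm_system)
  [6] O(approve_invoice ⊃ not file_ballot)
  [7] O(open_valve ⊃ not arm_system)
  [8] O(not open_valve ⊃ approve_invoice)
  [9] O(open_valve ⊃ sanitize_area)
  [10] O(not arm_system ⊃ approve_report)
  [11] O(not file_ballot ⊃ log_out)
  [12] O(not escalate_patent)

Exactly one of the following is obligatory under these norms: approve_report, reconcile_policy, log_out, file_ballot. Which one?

log_out

Premises 4 and 1 cover both cases: O(audit_dossier ⊃ not approve_report) and O(not audit_dossier ⊃ not approve_report). Since audit_dossier ∨ not audit_dossier is a tautology, O(not approve_report) follows.
Premise 10 is O(not arm_system ⊃ approve_report); contrapositively O(not approve_report ⊃ arm_system). Since O(not approve_report) holds, K gives O(arm_system).
The contrapositive of premise 7 (O(open_valve ⊃ not arm_system)) is O(arm_system ⊃ not open_valve), and O(arm_system) is already established, so O(not open_valve).
Premise 8 is O(not open_valve ⊃ approve_invoice); since O(not open_valve), deontic closure gives O(approve_invoice).
From O(approve_invoice) and premise 6, O(approve_invoice ⊃ not file_ballot), we obtain O(not file_ballot).
From O(not file_ballot) and premise 11, O(not file_ballot ⊃ log_out), we obtain O(log_out).
So O(log_out) holds — log_out is obligatory. None of the other listed options is made obligatory by any chain of premises.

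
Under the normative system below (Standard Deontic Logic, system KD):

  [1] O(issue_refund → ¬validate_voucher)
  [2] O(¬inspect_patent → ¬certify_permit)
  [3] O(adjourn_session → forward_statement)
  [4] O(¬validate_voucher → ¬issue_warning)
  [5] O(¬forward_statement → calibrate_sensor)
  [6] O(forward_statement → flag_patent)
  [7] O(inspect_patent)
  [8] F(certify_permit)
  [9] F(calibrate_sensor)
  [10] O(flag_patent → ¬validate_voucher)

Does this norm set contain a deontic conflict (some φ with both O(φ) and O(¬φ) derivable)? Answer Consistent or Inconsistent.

Premise 2 is O(¬inspect_patent → ¬certify_permit); even if O(¬certify_permit) held, inferring O(¬inspect_patent) would be affirming the consequent — invalid.
So O(¬inspect_patent) is not derivable, and the apparent clash with O(inspect_patent) does not arise.
A world satisfying every obligation exists (e.g. adjourn_session=false, calibrate_sensor=false, certify_permit=false, flag_patent=true, forward_statement=true, inspect_patent=true, issue_refund=false, issue_warning=false, validate_voucher=false); no atom is both obligatory and forbidden, so the set is consistent.

Consistent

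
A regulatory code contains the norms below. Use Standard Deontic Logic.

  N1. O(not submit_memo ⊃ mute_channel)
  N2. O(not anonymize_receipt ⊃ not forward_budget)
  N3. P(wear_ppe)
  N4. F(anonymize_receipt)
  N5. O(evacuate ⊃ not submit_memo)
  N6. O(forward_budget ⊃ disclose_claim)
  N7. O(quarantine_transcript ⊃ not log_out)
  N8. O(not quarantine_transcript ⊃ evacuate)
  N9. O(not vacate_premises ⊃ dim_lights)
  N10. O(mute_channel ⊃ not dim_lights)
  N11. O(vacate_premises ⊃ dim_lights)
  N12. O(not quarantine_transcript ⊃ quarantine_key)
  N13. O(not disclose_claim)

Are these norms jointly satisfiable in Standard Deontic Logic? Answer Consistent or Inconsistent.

Premise 6 is O(forward_budget ⊃ disclose_claim), but O(forward_budget) is not derivable from the premises, so it does not yield O(disclose_claim).
So O(disclose_claim) is not derivable, and the apparent clash with O(not disclose_claim) does not arise.
A world satisfying every obligation exists (e.g. anonymize_receipt=false, dim_lights=true, disclose_claim=false, evacuate=false, forward_budget=false, log_out=false, mute_channel=false, quarantine_key=false, quarantine_transcript=true, submit_memo=true, vacate_premises=false, wear_ppe=false); no atom is both obligatory and forbidden, so the set is consistent.

Consistent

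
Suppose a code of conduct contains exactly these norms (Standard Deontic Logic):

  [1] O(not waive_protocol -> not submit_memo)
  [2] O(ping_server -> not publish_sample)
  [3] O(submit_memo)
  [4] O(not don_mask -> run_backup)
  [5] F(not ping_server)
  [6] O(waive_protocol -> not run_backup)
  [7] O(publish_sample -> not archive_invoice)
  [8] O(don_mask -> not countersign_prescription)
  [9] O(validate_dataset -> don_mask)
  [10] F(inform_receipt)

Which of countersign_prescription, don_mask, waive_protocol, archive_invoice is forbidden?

countersign_prescription

Premise 3 states O(submit_memo) outright.
Premise 1 is O(not waive_protocol -> not submit_memo); contrapositively O(submit_memo -> waive_protocol). Since O(submit_memo) holds, K gives O(waive_protocol).
From O(waive_protocol) and premise 6, O(waive_protocol -> not run_backup), we obtain O(not run_backup).
Premise 4, O(not don_mask -> run_backup), contraposes to O(not run_backup -> don_mask); with O(not run_backup) we get O(don_mask).
With premise 8, O(don_mask -> not countersign_prescription), the K-axiom yields O(not countersign_prescription).
So O(not countersign_prescription) holds, i.e. countersign_prescription is forbidden. None of the other listed options is forbidden under the premises.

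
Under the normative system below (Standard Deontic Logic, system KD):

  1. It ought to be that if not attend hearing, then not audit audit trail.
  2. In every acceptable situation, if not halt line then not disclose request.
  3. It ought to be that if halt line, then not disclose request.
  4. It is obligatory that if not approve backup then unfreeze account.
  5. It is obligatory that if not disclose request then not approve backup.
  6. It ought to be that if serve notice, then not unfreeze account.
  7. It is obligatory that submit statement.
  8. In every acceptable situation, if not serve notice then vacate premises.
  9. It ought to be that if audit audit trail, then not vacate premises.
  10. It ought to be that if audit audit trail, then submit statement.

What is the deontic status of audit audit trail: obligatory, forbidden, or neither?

Premises 2 and 3 are O(¬halt_line → ¬disclose_request) and O(halt_line → ¬disclose_request); every ideal world satisfies ¬halt_line or halt_line, so in either case ¬disclose_request holds — hence O(¬disclose_request).
From O(¬disclose_request) and premise 5, O(¬disclose_request → ¬approve_backup), we obtain O(¬approve_backup).
With premise 4, O(¬approve_backup → unfreeze_account), the K-axiom yields O(unfreeze_account).
The contrapositive of premise 6 (O(serve_notice → ¬unfreeze_account)) is O(unfreeze_account → ¬serve_notice), and O(unfreeze_account) is already established, so O(¬serve_notice).
From O(¬serve_notice) and premise 8, O(¬serve_notice → vacate_premises), we obtain O(vacate_premises).
Premise 9 is O(audit_audit_trail → ¬vacate_premises); contrapositively O(vacate_premises → ¬audit_audit_trail). Since O(vacate_premises) holds, K gives O(¬audit_audit_trail).
Premises 1, 7, 10 do not contribute to this derivation.
Thus O(¬audit_audit_trail), which is F(audit_audit_trail): audit_audit_trail is forbidden.

Forbidden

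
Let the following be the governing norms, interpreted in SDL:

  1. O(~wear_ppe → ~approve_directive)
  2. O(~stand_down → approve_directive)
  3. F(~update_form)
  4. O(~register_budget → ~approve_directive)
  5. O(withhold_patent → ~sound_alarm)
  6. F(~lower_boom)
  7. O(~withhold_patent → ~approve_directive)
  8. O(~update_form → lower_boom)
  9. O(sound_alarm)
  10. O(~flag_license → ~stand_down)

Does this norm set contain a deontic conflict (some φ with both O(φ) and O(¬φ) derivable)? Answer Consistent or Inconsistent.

Premise 8 is O(~update_form → lower_boom); even if O(lower_boom) held, inferring O(~update_form) would be affirming the consequent — invalid.
So O(~update_form) is not derivable, and the apparent clash with O(update_form) does not arise.
A world satisfying every obligation exists (e.g. approve_directive=false, flag_license=true, lower_boom=true, register_budget=false, sound_alarm=true, stand_down=true, update_form=true, wear_ppe=false, withhold_patent=false); no atom is both obligatory and forbidden, so the set is consistent.

Consistent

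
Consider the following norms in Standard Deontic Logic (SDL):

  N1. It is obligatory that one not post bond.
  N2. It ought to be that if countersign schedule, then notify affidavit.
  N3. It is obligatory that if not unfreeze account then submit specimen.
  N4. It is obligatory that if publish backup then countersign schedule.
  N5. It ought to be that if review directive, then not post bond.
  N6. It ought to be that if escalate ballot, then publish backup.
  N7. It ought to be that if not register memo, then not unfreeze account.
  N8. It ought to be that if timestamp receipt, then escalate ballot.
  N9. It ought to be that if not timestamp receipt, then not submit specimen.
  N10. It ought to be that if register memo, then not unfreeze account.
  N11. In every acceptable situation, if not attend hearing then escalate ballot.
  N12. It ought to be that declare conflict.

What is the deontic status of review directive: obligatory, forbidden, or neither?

Neither

Premise 5 is O(review_directive → ¬post_bond); even if O(¬post_bond) held, inferring O(review_directive) would be affirming the consequent — invalid.
No premise or chain of K-axiom applications forces O(review_directive), and none forces O(¬review_directive). So review_directive is neither obligatory nor forbidden under these norms.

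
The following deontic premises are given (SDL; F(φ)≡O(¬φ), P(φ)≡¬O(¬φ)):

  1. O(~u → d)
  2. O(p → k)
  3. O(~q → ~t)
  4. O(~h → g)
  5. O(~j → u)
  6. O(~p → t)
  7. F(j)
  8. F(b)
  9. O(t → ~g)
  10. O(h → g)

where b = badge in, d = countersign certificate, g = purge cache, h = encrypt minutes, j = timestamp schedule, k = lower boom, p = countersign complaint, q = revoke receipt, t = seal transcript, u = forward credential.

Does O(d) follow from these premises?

No

Premise 1 is O(~u → d), but O(~u) is not derivable from the premises, so it does not yield O(d).
No other premise forces O(d). An ideal world satisfying every premise can still have d false, so O(d) is not derivable.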